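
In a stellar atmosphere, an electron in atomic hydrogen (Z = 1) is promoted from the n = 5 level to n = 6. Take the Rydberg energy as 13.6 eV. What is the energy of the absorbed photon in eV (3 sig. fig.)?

0.166 eV

E_6 = −13.60/36 = −0.3778 eV and E_5 = −13.60/25 = −0.5440 eV.
The photon energy is |E_6 − E_5| = 0.166 eV.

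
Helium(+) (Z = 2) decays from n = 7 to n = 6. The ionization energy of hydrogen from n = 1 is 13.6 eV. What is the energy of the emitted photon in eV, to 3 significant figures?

The Bohr energies scale as Z², so for Z = 2: E_n = −54.40/n² eV.
E_7 = −54.40/49 = −1.110 eV and E_6 = −54.40/36 = −1.511 eV.
The photon energy is |E_7 − E_6| = 0.401 eV.

0.401 eV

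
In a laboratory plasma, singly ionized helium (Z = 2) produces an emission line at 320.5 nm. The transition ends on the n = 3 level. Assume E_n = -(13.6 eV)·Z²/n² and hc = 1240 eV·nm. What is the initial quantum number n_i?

n_i = 5

The photon energy is ΔE = hc/λ = 1240 / 320.5 = 3.869 eV.
With Z = 2, ΔE = 54.40 × (1/n_f² − 1/n_i²), so 1/n_f² − 1/n_i² = 0.07112.
With n_f = 3: 1/n_i² = 1/9 − 0.07112 = 0.03999, so n_i ≈ 5.00.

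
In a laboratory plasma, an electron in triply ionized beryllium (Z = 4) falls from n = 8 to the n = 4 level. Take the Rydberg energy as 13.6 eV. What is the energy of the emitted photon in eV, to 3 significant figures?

The Bohr energies scale as Z², so for Z = 4: E_n = −217.6/n² eV.
E_8 = −217.6/64 = −3.400 eV and E_4 = −217.6/16 = −13.60 eV.
The photon energy is |E_8 − E_4| = 10.2 eV.

10.2 eV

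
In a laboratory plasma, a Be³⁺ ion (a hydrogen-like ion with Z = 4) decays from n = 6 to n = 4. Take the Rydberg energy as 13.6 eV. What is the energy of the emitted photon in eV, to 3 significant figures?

7.56 eV

The Bohr energies scale as Z², so for Z = 4: E_n = −217.6/n² eV.
E_6 = −217.6/36 = −6.044 eV and E_4 = −217.6/16 = −13.60 eV.
The photon energy is |E_6 − E_4| = 7.56 eV.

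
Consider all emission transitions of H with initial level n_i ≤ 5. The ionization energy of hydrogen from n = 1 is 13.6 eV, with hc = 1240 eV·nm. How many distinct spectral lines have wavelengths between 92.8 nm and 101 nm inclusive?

2

Enumerate all n_i → n_f pairs with 1 ≤ n_f < n_i ≤ 5 and compute λ = 1240 / [13.6·1·(1/n_f² − 1/n_i²)].
Lines falling in [92.8, 101] nm: 5→1 (94.98 nm), 4→1 (97.25 nm).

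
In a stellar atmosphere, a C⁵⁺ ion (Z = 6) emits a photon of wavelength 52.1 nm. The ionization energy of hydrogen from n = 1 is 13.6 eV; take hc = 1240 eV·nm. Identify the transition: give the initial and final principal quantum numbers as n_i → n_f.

n_i = 4, n_f = 3

The photon energy is ΔE = hc/λ = 1240 / 52.1 = 23.80 eV.
With Z = 6, ΔE = 489.6 × (1/n_f² − 1/n_i²), so 1/n_f² − 1/n_i² = 0.04861.
Trying n_f = 3 gives 1/n_i² = 0.06250, i.e. n_i ≈ 4; this pair matches.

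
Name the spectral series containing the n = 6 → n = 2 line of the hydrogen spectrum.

Balmer

The series is set by the lower level: n_f = 2 is the Balmer series.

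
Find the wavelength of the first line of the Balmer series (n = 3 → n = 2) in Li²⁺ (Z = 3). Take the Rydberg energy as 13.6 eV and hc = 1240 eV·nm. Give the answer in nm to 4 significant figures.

72.94 nm

The Balmer series terminates on n_f = 2; the first line has n_i = 2+1 = 3.
ΔE = 122.4 × (1/2² − 1/3²) = 17.00 eV.
λ = 1240 / 17.00 = 72.94 nm.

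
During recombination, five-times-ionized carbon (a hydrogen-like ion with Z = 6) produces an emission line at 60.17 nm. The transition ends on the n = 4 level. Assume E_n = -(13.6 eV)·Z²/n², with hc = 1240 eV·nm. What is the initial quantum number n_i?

n_i = 7

The photon energy is ΔE = hc/λ = 1240 / 60.17 = 20.61 eV.
With Z = 6, ΔE = 489.6 × (1/n_f² − 1/n_i²), so 1/n_f² − 1/n_i² = 0.04209.
With n_f = 4: 1/n_i² = 1/16 − 0.04209 = 0.02041, so n_i ≈ 7.00.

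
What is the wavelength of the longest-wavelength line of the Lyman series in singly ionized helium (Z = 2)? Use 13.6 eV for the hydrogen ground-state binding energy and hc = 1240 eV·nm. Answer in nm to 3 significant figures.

The Lyman series terminates on n_f = 1; the first line has n_i = 1+1 = 2.
ΔE = 54.40 × (1/1² − 1/2²) = 40.80 eV.
λ = 1240 / 40.80 = 30.4 nm.

30.4 nm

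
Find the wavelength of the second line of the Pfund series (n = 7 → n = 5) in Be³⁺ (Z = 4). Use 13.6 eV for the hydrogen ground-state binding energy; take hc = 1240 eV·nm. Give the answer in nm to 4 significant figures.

The Pfund series terminates on n_f = 5; the second line has n_i = 5+2 = 7.
ΔE = 217.6 × (1/5² − 1/7²) = 4.263 eV.
λ = 1240 / 4.263 = 290.9 nm.

290.9 nm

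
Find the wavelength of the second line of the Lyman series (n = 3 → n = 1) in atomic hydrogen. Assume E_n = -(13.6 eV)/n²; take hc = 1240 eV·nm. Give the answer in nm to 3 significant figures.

103 nm

The Lyman series terminates on n_f = 1; the second line has n_i = 1+2 = 3.
ΔE = 13.60 × (1/1² − 1/3²) = 12.09 eV.
λ = 1240 / 12.09 = 103 nm.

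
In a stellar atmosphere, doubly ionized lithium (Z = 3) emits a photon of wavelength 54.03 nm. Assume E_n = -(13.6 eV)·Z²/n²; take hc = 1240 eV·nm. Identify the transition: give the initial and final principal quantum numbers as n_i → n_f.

The photon energy is ΔE = hc/λ = 1240 / 54.03 = 22.95 eV.
With Z = 3, ΔE = 122.4 × (1/n_f² − 1/n_i²), so 1/n_f² − 1/n_i² = 0.1875.
Trying n_f = 2 gives 1/n_i² = 0.06250, i.e. n_i ≈ 4; this pair matches.

n_i = 4, n_f = 2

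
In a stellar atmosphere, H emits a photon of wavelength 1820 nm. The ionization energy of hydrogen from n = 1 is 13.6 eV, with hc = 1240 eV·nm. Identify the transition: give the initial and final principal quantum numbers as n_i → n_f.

n_i = 9, n_f = 4

The photon energy is ΔE = hc/λ = 1240 / 1820 = 0.6813 eV.
With Z = 1, ΔE = 13.60 × (1/n_f² − 1/n_i²), so 1/n_f² − 1/n_i² = 0.05010.
Trying n_f = 4 gives 1/n_i² = 0.01240, i.e. n_i ≈ 9; this pair matches.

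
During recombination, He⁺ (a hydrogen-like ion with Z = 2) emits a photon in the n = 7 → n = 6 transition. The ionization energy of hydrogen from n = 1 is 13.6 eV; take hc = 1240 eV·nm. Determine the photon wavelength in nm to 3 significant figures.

3090 nm

For Z = 2 the level energies scale as Z², so the effective Rydberg energy is 13.6 × 4 = 54.40 eV.
ΔE = 54.40 × (1/6² − 1/7²) = 54.40 × 0.007370 = 0.4009 eV.
λ = hc/ΔE = 1240 / 0.4009 = 3090 nm.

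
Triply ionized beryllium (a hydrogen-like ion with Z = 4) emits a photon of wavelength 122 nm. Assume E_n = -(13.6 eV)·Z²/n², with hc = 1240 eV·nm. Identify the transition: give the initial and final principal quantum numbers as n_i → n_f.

n_i = 8, n_f = 4

The photon energy is ΔE = hc/λ = 1240 / 122 = 10.16 eV.
With Z = 4, ΔE = 217.6 × (1/n_f² − 1/n_i²), so 1/n_f² − 1/n_i² = 0.04671.
Trying n_f = 4 gives 1/n_i² = 0.01579, i.e. n_i ≈ 8; this pair matches.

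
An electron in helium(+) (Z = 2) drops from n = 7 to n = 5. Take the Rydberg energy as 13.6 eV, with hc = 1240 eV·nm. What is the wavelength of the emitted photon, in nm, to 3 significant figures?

1160 nm

For Z = 2 the level energies scale as Z², so the effective Rydberg energy is 13.6 × 4 = 54.40 eV.
ΔE = 54.40 × (1/5² − 1/7²) = 54.40 × 0.01959 = 1.066 eV.
λ = hc/ΔE = 1240 / 1.066 = 1160 nm.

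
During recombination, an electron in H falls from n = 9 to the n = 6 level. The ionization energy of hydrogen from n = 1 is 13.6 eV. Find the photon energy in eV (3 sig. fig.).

0.210 eV

E_9 = −13.60/81 = −0.1679 eV and E_6 = −13.60/36 = −0.3778 eV.
The photon energy is |E_9 − E_6| = 0.210 eV.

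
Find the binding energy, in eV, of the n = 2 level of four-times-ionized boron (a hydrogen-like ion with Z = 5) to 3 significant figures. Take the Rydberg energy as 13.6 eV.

E_n = −13.6 Z²/n² = −340.0/n² eV for Z = 5.
E_2 = −340.0/4 = −85.0 eV, so ionization (to E = 0) requires 85.0 eV.

85.0 eV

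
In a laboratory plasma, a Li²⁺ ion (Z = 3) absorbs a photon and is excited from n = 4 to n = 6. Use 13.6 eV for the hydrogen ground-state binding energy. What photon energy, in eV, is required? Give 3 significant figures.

The Bohr energies scale as Z², so for Z = 3: E_n = −122.4/n² eV.
E_6 = −122.4/36 = −3.400 eV and E_4 = −122.4/16 = −7.650 eV.
The photon energy is |E_6 − E_4| = 4.25 eV.

4.25 eV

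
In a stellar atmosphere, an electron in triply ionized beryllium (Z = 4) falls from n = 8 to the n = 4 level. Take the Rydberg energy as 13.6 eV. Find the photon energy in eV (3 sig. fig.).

10.2 eV

The Bohr energies scale as Z², so for Z = 4: E_n = −217.6/n² eV.
E_8 = −217.6/64 = −3.400 eV and E_4 = −217.6/16 = −13.60 eV.
The photon energy is |E_8 − E_4| = 10.2 eV.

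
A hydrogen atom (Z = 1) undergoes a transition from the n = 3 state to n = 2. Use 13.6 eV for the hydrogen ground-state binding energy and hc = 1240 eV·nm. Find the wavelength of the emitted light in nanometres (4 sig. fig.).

ΔE = 13.60 × (1/2² − 1/3²) = 13.60 × 0.1389 = 1.889 eV.
λ = hc/ΔE = 1240 / 1.889 = 656.5 nm.
This line belongs to the Balmer series.

656.5 nm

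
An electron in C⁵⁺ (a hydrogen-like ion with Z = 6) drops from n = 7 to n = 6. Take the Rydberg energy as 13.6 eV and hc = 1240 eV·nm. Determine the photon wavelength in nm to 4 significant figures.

343.7 nm

For Z = 6 the level energies scale as Z², so the effective Rydberg energy is 13.6 × 36 = 489.6 eV.
ΔE = 489.6 × (1/6² − 1/7²) = 489.6 × 0.007370 = 3.608 eV.
λ = hc/ΔE = 1240 / 3.608 = 343.7 nm.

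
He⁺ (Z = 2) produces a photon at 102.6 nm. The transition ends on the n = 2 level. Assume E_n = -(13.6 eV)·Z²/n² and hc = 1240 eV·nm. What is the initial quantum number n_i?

n_i = 6

The photon energy is ΔE = hc/λ = 1240 / 102.6 = 12.09 eV.
With Z = 2, ΔE = 54.40 × (1/n_f² − 1/n_i²), so 1/n_f² − 1/n_i² = 0.2222.
With n_f = 2: 1/n_i² = 1/4 − 0.2222 = 0.02784, so n_i ≈ 5.99.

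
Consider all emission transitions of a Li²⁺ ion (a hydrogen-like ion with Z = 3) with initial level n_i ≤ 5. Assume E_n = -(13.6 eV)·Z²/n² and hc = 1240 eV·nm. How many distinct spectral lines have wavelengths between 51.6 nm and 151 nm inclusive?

3

Enumerate all n_i → n_f pairs with 1 ≤ n_f < n_i ≤ 5 and compute λ = 1240 / [13.6·9·(1/n_f² − 1/n_i²)].
Lines falling in [51.6, 151] nm: 4→2 (54.03 nm), 3→2 (72.94 nm), 5→3 (142.5 nm).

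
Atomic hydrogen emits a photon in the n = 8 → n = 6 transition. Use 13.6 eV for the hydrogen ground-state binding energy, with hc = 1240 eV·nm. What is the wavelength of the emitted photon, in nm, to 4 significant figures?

7503 nm

ΔE = 13.60 × (1/6² − 1/8²) = 13.60 × 0.01215 = 0.1653 eV.
λ = hc/ΔE = 1240 / 0.1653 = 7503 nm.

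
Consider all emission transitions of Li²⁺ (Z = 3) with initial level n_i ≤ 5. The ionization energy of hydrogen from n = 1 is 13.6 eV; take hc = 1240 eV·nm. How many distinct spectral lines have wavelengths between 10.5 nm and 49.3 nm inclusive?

5

Enumerate all n_i → n_f pairs with 1 ≤ n_f < n_i ≤ 5 and compute λ = 1240 / [13.6·9·(1/n_f² − 1/n_i²)].
Lines falling in [10.5, 49.3] nm: 5→1 (10.55 nm), 4→1 (10.81 nm), 3→1 (11.40 nm), 2→1 (13.51 nm), 5→2 (48.24 nm).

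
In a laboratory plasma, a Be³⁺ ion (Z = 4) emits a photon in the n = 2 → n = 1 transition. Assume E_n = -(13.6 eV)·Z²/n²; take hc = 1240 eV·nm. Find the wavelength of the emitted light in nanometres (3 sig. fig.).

7.60 nm

For Z = 4 the level energies scale as Z², so the effective Rydberg energy is 13.6 × 16 = 217.6 eV.
ΔE = 217.6 × (1/1² − 1/2²) = 217.6 × 0.7500 = 163.2 eV.
λ = hc/ΔE = 1240 / 163.2 = 7.60 nm.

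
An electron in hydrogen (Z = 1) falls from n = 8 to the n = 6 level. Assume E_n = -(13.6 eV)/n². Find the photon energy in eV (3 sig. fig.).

E_8 = −13.60/64 = −0.2125 eV and E_6 = −13.60/36 = −0.3778 eV.
The photon energy is |E_8 − E_6| = 0.165 eV.

0.165 eV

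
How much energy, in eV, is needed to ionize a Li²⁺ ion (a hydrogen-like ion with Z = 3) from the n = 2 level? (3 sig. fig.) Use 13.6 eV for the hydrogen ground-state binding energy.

E_n = −13.6 Z²/n² = −122.4/n² eV for Z = 3.
E_2 = −122.4/4 = −30.6 eV, so ionization (to E = 0) requires 30.6 eV.

30.6 eV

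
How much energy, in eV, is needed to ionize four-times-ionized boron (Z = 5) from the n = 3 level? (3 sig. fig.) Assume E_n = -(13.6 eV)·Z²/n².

E_n = −13.6 Z²/n² = −340.0/n² eV for Z = 5.
E_3 = −340.0/9 = −37.8 eV, so ionization (to E = 0) requires 37.8 eV.

37.8 eV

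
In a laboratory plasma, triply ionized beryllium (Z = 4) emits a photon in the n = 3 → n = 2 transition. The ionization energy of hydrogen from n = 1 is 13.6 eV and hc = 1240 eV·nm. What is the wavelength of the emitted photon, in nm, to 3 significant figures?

For Z = 4 the level energies scale as Z², so the effective Rydberg energy is 13.6 × 16 = 217.6 eV.
ΔE = 217.6 × (1/2² − 1/3²) = 217.6 × 0.1389 = 30.22 eV.
λ = hc/ΔE = 1240 / 30.22 = 41.0 nm.

41.0 nm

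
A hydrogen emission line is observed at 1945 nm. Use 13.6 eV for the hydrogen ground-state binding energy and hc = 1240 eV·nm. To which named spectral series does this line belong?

Brackett

ΔE = 1240/1945 = 0.6375 eV.
This matches 13.6 × (1/4² − 1/8²), so n_f = 4: the Brackett series.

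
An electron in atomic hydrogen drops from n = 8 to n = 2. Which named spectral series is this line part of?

Balmer

The series is set by the lower level: n_f = 2 is the Balmer series.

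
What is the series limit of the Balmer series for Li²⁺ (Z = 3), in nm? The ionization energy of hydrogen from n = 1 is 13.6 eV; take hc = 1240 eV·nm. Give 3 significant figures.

40.5 nm

The Balmer series has lower level n_f = 2; the series limit corresponds to n_i → ∞.
ΔE_max = 13.6 × 9 / 2² = 30.60 eV.
λ_min = 1240 / 30.60 = 40.5 nm.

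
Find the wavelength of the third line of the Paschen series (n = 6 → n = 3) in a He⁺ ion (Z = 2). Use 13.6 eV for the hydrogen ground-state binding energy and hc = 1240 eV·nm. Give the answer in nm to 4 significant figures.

273.5 nm

The Paschen series terminates on n_f = 3; the third line has n_i = 3+3 = 6.
ΔE = 54.40 × (1/3² − 1/6²) = 4.533 eV.
λ = 1240 / 4.533 = 273.5 nm.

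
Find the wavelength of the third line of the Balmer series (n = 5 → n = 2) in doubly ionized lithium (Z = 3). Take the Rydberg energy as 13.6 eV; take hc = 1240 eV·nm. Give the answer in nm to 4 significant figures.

The Balmer series terminates on n_f = 2; the third line has n_i = 2+3 = 5.
ΔE = 122.4 × (1/2² − 1/5²) = 25.70 eV.
λ = 1240 / 25.70 = 48.24 nm.

48.24 nm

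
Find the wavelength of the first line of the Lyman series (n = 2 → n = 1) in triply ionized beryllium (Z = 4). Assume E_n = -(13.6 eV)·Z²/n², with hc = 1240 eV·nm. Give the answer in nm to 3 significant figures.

7.60 nm

The Lyman series terminates on n_f = 1; the first line has n_i = 1+1 = 2.
ΔE = 217.6 × (1/1² − 1/2²) = 163.2 eV.
λ = 1240 / 163.2 = 7.60 nm.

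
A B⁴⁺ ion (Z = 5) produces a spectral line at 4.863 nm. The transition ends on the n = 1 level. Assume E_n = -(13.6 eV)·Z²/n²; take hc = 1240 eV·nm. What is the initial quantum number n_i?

The photon energy is ΔE = hc/λ = 1240 / 4.863 = 255.0 eV.
With Z = 5, ΔE = 340.0 × (1/n_f² − 1/n_i²), so 1/n_f² − 1/n_i² = 0.7500.
With n_f = 1: 1/n_i² = 1/1 − 0.7500 = 0.2500, so n_i ≈ 2.00.

n_i = 2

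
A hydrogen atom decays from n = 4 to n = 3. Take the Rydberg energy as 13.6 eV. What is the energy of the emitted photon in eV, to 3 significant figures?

E_4 = −13.60/16 = −0.8500 eV and E_3 = −13.60/9 = −1.511 eV.
The photon energy is |E_4 − E_3| = 0.661 eV.

0.661 eV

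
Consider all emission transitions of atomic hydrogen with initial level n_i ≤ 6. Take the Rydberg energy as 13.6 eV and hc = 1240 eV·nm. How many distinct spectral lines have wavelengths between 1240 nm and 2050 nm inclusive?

Enumerate all n_i → n_f pairs with 1 ≤ n_f < n_i ≤ 6 and compute λ = 1240 / [13.6·1·(1/n_f² − 1/n_i²)].
Lines falling in [1240, 2050] nm: 5→3 (1282 nm), 4→3 (1876 nm).

2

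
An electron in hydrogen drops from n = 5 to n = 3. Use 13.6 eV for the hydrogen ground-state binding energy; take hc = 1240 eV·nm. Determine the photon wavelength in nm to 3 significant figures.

1280 nm

ΔE = 13.60 × (1/3² − 1/5²) = 13.60 × 0.07111 = 0.9671 eV.
λ = hc/ΔE = 1240 / 0.9671 = 1280 nm.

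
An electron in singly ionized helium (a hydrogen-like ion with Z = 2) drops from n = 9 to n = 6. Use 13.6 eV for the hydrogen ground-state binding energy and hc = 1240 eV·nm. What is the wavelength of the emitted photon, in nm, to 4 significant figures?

For Z = 2 the level energies scale as Z², so the effective Rydberg energy is 13.6 × 4 = 54.40 eV.
ΔE = 54.40 × (1/6² − 1/9²) = 54.40 × 0.01543 = 0.8395 eV.
λ = hc/ΔE = 1240 / 0.8395 = 1477 nm.

1477 nm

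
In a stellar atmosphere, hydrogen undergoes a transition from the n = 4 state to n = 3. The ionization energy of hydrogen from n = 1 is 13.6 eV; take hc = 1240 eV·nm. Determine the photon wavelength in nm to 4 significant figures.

ΔE = 13.60 × (1/3² − 1/4²) = 13.60 × 0.04861 = 0.6611 eV.
λ = hc/ΔE = 1240 / 0.6611 = 1876 nm.
This line belongs to the Paschen series.

1876 nm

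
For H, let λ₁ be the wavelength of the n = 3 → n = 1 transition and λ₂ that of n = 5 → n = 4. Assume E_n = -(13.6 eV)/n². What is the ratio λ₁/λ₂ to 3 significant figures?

0.0253

λ ∝ 1/ΔE ∝ 1/(1/n_f² − 1/n_i²), and the Z² and hc factors cancel in the ratio.
λ₁/λ₂ = (1/4² − 1/5²)/(1/1² − 1/3²) = 0.02250/0.8889 = 0.0253.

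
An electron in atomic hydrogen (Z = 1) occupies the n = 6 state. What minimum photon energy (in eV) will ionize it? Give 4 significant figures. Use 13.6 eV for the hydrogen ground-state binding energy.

E_6 = −13.60/36 = −0.3778 eV, so ionization (to E = 0) requires 0.3778 eV.

0.3778 eV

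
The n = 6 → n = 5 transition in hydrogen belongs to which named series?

Pfund

The series is set by the lower level: n_f = 5 is the Pfund series.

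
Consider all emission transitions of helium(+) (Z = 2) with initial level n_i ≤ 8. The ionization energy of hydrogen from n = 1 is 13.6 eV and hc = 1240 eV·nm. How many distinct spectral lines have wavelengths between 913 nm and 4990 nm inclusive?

Enumerate all n_i → n_f pairs with 1 ≤ n_f < n_i ≤ 8 and compute λ = 1240 / [13.6·4·(1/n_f² − 1/n_i²)].
Lines falling in [913, 4990] nm: 8→5 (935.1 nm), 5→4 (1013 nm), 7→5 (1163 nm), 6→5 (1865 nm), 8→6 (1876 nm), 7→6 (3093 nm), 8→7 (4765 nm).

7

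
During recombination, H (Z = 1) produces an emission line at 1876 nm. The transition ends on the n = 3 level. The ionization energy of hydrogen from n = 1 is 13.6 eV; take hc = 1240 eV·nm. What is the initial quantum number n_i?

The photon energy is ΔE = hc/λ = 1240 / 1876 = 0.6610 eV.
With Z = 1, ΔE = 13.60 × (1/n_f² − 1/n_i²), so 1/n_f² − 1/n_i² = 0.04860.
With n_f = 3: 1/n_i² = 1/9 − 0.04860 = 0.06251, so n_i ≈ 4.00.

n_i = 4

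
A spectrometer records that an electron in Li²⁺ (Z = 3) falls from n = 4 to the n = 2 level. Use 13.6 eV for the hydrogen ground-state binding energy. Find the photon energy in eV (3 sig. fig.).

The Bohr energies scale as Z², so for Z = 3: E_n = −122.4/n² eV.
E_4 = −122.4/16 = −7.650 eV and E_2 = −122.4/4 = −30.60 eV.
The photon energy is |E_4 − E_2| = 23.0 eV.

23.0 eV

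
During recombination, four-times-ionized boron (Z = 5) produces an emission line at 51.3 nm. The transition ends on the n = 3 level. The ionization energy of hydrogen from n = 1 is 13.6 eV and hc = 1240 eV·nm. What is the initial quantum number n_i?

The photon energy is ΔE = hc/λ = 1240 / 51.3 = 24.17 eV.
With Z = 5, ΔE = 340.0 × (1/n_f² − 1/n_i²), so 1/n_f² − 1/n_i² = 0.07109.
With n_f = 3: 1/n_i² = 1/9 − 0.07109 = 0.04002, so n_i ≈ 5.00.

n_i = 5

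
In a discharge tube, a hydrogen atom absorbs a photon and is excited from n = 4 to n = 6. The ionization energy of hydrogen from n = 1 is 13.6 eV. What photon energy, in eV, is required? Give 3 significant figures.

0.472 eV

E_6 = −13.60/36 = −0.3778 eV and E_4 = −13.60/16 = −0.8500 eV.
The photon energy is |E_6 − E_4| = 0.472 eV.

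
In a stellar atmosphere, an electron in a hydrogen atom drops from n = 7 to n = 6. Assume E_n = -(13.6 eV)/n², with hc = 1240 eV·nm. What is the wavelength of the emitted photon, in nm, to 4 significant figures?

ΔE = 13.60 × (1/6² − 1/7²) = 13.60 × 0.007370 = 0.1002 eV.
λ = hc/ΔE = 1240 / 0.1002 = 12370 nm.

12370 nm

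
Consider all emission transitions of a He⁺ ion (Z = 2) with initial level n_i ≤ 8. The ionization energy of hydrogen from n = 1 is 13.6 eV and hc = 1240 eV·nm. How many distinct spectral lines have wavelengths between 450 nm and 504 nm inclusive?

2

Enumerate all n_i → n_f pairs with 1 ≤ n_f < n_i ≤ 8 and compute λ = 1240 / [13.6·4·(1/n_f² − 1/n_i²)].
Lines falling in [450, 504] nm: 4→3 (468.9 nm), 8→4 (486.3 nm).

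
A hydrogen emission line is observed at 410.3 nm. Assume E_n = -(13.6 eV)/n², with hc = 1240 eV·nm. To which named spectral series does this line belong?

Balmer

ΔE = 1240/410.3 = 3.022 eV.
This matches 13.6 × (1/2² − 1/6²), so n_f = 2: the Balmer series.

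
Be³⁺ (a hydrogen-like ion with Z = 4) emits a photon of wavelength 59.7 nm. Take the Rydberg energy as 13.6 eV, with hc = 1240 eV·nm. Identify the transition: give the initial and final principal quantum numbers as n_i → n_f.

The photon energy is ΔE = hc/λ = 1240 / 59.7 = 20.77 eV.
With Z = 4, ΔE = 217.6 × (1/n_f² − 1/n_i²), so 1/n_f² − 1/n_i² = 0.09545.
Trying n_f = 3 gives 1/n_i² = 0.01566, i.e. n_i ≈ 8; this pair matches.

n_i = 8, n_f = 3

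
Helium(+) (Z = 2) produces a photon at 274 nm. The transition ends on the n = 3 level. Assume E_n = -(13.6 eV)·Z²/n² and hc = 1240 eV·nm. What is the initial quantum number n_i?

n_i = 6

The photon energy is ΔE = hc/λ = 1240 / 274 = 4.526 eV.
With Z = 2, ΔE = 54.40 × (1/n_f² − 1/n_i²), so 1/n_f² − 1/n_i² = 0.08319.
With n_f = 3: 1/n_i² = 1/9 − 0.08319 = 0.02792, so n_i ≈ 5.98.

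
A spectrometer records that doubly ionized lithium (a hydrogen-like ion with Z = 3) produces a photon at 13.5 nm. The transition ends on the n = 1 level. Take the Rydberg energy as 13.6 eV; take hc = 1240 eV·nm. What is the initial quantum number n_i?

n_i = 2

The photon energy is ΔE = hc/λ = 1240 / 13.5 = 91.85 eV.
With Z = 3, ΔE = 122.4 × (1/n_f² − 1/n_i²), so 1/n_f² − 1/n_i² = 0.7504.
With n_f = 1: 1/n_i² = 1/1 − 0.7504 = 0.2496, so n_i ≈ 2.00.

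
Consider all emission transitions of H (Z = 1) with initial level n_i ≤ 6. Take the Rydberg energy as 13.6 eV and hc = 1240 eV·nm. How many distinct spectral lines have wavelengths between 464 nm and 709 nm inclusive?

Enumerate all n_i → n_f pairs with 1 ≤ n_f < n_i ≤ 6 and compute λ = 1240 / [13.6·1·(1/n_f² − 1/n_i²)].
Lines falling in [464, 709] nm: 4→2 (486.3 nm), 3→2 (656.5 nm).

2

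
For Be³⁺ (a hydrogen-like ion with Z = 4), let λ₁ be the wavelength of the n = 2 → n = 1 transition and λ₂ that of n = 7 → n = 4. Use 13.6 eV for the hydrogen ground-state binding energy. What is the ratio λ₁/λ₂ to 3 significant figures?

λ ∝ 1/ΔE ∝ 1/(1/n_f² − 1/n_i²), and the Z² and hc factors cancel in the ratio.
λ₁/λ₂ = (1/4² − 1/7²)/(1/1² − 1/2²) = 0.04209/0.7500 = 0.0561.

0.0561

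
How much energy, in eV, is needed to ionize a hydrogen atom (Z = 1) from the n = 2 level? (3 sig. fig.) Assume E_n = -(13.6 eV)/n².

3.40 eV

E_2 = −13.60/4 = −3.40 eV, so ionization (to E = 0) requires 3.40 eV.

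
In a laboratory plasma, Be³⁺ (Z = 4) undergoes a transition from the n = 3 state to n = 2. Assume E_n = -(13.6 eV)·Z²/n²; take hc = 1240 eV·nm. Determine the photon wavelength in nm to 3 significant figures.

For Z = 4 the level energies scale as Z², so the effective Rydberg energy is 13.6 × 16 = 217.6 eV.
ΔE = 217.6 × (1/2² − 1/3²) = 217.6 × 0.1389 = 30.22 eV.
λ = hc/ΔE = 1240 / 30.22 = 41.0 nm.

41.0 nm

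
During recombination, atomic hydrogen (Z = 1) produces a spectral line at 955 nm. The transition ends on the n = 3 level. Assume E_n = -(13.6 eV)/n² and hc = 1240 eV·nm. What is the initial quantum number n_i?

n_i = 8

The photon energy is ΔE = hc/λ = 1240 / 955 = 1.298 eV.
With Z = 1, ΔE = 13.60 × (1/n_f² − 1/n_i²), so 1/n_f² − 1/n_i² = 0.09547.
With n_f = 3: 1/n_i² = 1/9 − 0.09547 = 0.01564, so n_i ≈ 8.00.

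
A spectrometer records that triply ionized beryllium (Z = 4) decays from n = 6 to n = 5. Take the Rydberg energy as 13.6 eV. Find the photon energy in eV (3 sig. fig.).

2.66 eV

The Bohr energies scale as Z², so for Z = 4: E_n = −217.6/n² eV.
E_6 = −217.6/36 = −6.044 eV and E_5 = −217.6/25 = −8.704 eV.
The photon energy is |E_6 − E_5| = 2.66 eV.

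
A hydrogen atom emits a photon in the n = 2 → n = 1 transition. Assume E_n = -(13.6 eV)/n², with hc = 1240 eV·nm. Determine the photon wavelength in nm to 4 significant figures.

ΔE = 13.60 × (1/1² − 1/2²) = 13.60 × 0.7500 = 10.20 eV.
λ = hc/ΔE = 1240 / 10.20 = 121.6 nm.
This line belongs to the Lyman series.

121.6 nm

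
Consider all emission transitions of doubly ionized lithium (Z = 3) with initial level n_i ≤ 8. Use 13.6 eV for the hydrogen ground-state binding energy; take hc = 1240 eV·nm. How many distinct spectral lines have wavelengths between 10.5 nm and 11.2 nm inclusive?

2

Enumerate all n_i → n_f pairs with 1 ≤ n_f < n_i ≤ 8 and compute λ = 1240 / [13.6·9·(1/n_f² − 1/n_i²)].
Lines falling in [10.5, 11.2] nm: 5→1 (10.55 nm), 4→1 (10.81 nm).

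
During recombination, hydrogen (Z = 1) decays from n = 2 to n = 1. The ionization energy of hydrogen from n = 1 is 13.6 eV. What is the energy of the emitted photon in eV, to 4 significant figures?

10.20 eV

E_2 = −13.60/4 = −3.400 eV and E_1 = −13.60/1 = −13.60 eV.
The photon energy is |E_2 − E_1| = 10.20 eV.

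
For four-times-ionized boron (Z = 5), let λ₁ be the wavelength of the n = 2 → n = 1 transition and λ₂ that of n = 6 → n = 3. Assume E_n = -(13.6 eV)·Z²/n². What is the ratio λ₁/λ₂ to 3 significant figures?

0.111

λ ∝ 1/ΔE ∝ 1/(1/n_f² − 1/n_i²), and the Z² and hc factors cancel in the ratio.
λ₁/λ₂ = (1/3² − 1/6²)/(1/1² − 1/2²) = 0.08333/0.7500 = 0.111.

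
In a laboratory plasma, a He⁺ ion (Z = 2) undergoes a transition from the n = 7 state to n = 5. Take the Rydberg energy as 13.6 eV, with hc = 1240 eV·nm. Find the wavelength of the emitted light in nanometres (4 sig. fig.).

For Z = 2 the level energies scale as Z², so the effective Rydberg energy is 13.6 × 4 = 54.40 eV.
ΔE = 54.40 × (1/5² − 1/7²) = 54.40 × 0.01959 = 1.066 eV.
λ = hc/ΔE = 1240 / 1.066 = 1163 nm.

1163 nm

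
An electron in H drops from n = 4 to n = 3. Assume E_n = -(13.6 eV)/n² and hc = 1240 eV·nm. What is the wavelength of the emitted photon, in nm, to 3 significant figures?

ΔE = 13.60 × (1/3² − 1/4²) = 13.60 × 0.04861 = 0.6611 eV.
λ = hc/ΔE = 1240 / 0.6611 = 1880 nm.
This line belongs to the Paschen series.

1880 nm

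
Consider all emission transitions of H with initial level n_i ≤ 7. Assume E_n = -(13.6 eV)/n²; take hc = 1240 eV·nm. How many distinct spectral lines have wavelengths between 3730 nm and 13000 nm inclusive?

Enumerate all n_i → n_f pairs with 1 ≤ n_f < n_i ≤ 7 and compute λ = 1240 / [13.6·1·(1/n_f² − 1/n_i²)].
Lines falling in [3730, 13000] nm: 5→4 (4052 nm), 7→5 (4654 nm), 6→5 (7460 nm), 7→6 (12370 nm).

4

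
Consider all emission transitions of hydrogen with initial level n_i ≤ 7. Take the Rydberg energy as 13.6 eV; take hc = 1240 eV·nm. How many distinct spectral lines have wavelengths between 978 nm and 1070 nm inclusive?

1

Enumerate all n_i → n_f pairs with 1 ≤ n_f < n_i ≤ 7 and compute λ = 1240 / [13.6·1·(1/n_f² − 1/n_i²)].
Lines falling in [978, 1070] nm: 7→3 (1005 nm).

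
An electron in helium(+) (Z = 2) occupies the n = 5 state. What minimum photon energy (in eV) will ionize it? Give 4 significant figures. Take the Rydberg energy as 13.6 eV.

2.176 eV

E_n = −13.6 Z²/n² = −54.40/n² eV for Z = 2.
E_5 = −54.40/25 = −2.176 eV, so ionization (to E = 0) requires 2.176 eV.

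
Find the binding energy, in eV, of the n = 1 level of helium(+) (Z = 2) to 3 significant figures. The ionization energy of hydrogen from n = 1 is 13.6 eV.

54.4 eV

E_n = −13.6 Z²/n² = −54.40/n² eV for Z = 2.
E_1 = −54.40/1 = −54.4 eV, so ionization (to E = 0) requires 54.4 eV.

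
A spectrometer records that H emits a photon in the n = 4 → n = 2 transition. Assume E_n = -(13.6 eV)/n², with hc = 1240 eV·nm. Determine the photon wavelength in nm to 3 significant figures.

ΔE = 13.60 × (1/2² − 1/4²) = 13.60 × 0.1875 = 2.550 eV.
λ = hc/ΔE = 1240 / 2.550 = 486 nm.
This line belongs to the Balmer series.

486 nm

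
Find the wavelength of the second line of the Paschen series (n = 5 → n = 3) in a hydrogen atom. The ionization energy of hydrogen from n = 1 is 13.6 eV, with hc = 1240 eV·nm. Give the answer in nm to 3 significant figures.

The Paschen series terminates on n_f = 3; the second line has n_i = 3+2 = 5.
ΔE = 13.60 × (1/3² − 1/5²) = 0.9671 eV.
λ = 1240 / 0.9671 = 1280 nm.

1280 nm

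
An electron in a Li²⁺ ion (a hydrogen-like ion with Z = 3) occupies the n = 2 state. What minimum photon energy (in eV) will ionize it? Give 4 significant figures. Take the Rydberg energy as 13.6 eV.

30.60 eV

E_n = −13.6 Z²/n² = −122.4/n² eV for Z = 3.
E_2 = −122.4/4 = −30.60 eV, so ionization (to E = 0) requires 30.60 eV.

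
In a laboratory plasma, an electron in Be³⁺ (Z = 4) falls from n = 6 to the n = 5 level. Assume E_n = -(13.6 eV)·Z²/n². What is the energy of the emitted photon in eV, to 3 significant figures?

The Bohr energies scale as Z², so for Z = 4: E_n = −217.6/n² eV.
E_6 = −217.6/36 = −6.044 eV and E_5 = −217.6/25 = −8.704 eV.
The photon energy is |E_6 − E_5| = 2.66 eV.

2.66 eV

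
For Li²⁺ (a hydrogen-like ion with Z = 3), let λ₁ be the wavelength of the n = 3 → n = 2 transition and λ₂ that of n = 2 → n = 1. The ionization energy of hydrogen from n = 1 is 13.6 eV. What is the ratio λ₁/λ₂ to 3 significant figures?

5.40

λ ∝ 1/ΔE ∝ 1/(1/n_f² − 1/n_i²), and the Z² and hc factors cancel in the ratio.
λ₁/λ₂ = (1/1² − 1/2²)/(1/2² − 1/3²) = 0.7500/0.1389 = 5.40.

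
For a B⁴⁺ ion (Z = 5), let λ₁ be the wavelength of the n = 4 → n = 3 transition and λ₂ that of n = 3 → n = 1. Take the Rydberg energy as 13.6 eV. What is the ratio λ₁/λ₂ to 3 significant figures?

λ ∝ 1/ΔE ∝ 1/(1/n_f² − 1/n_i²), and the Z² and hc factors cancel in the ratio.
λ₁/λ₂ = (1/1² − 1/3²)/(1/3² − 1/4²) = 0.8889/0.04861 = 18.3.

18.3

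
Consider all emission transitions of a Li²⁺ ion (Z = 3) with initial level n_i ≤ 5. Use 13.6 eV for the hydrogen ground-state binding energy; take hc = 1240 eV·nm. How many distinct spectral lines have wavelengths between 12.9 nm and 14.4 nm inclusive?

Enumerate all n_i → n_f pairs with 1 ≤ n_f < n_i ≤ 5 and compute λ = 1240 / [13.6·9·(1/n_f² − 1/n_i²)].
Lines falling in [12.9, 14.4] nm: 2→1 (13.51 nm).

1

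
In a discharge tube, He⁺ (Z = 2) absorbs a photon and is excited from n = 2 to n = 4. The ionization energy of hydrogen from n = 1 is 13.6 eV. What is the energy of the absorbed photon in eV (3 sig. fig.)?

10.2 eV

The Bohr energies scale as Z², so for Z = 2: E_n = −54.40/n² eV.
E_4 = −54.40/16 = −3.400 eV and E_2 = −54.40/4 = −13.60 eV.
The photon energy is |E_4 − E_2| = 10.2 eV.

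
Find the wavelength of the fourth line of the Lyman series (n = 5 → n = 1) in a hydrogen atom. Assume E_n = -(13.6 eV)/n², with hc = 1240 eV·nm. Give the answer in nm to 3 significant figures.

95.0 nm

The Lyman series terminates on n_f = 1; the fourth line has n_i = 1+4 = 5.
ΔE = 13.60 × (1/1² − 1/5²) = 13.06 eV.
λ = 1240 / 13.06 = 95.0 nm.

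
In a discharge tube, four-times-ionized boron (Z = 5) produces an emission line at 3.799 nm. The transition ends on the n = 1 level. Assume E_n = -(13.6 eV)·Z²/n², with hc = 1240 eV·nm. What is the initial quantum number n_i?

The photon energy is ΔE = hc/λ = 1240 / 3.799 = 326.4 eV.
With Z = 5, ΔE = 340.0 × (1/n_f² − 1/n_i²), so 1/n_f² − 1/n_i² = 0.9600.
With n_f = 1: 1/n_i² = 1/1 − 0.9600 = 0.04000, so n_i ≈ 5.00.

n_i = 5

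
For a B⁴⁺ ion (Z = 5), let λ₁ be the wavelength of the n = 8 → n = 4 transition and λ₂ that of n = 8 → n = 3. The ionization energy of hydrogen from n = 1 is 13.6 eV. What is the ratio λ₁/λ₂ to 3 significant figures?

2.04

λ ∝ 1/ΔE ∝ 1/(1/n_f² − 1/n_i²), and the Z² and hc factors cancel in the ratio.
λ₁/λ₂ = (1/3² − 1/8²)/(1/4² − 1/8²) = 0.09549/0.04688 = 2.04.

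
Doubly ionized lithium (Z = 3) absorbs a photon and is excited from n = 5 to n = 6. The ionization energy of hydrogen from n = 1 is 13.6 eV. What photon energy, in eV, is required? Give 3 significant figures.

1.50 eV

The Bohr energies scale as Z², so for Z = 3: E_n = −122.4/n² eV.
E_6 = −122.4/36 = −3.400 eV and E_5 = −122.4/25 = −4.896 eV.
The photon energy is |E_6 − E_5| = 1.50 eV.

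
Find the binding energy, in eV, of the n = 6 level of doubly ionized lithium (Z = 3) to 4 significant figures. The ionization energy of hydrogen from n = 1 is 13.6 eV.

3.400 eV

E_n = −13.6 Z²/n² = −122.4/n² eV for Z = 3.
E_6 = −122.4/36 = −3.400 eV, so ionization (to E = 0) requires 3.400 eV.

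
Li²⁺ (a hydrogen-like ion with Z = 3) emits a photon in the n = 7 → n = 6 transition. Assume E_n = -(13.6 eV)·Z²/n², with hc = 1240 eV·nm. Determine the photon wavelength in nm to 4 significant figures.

For Z = 3 the level energies scale as Z², so the effective Rydberg energy is 13.6 × 9 = 122.4 eV.
ΔE = 122.4 × (1/6² − 1/7²) = 122.4 × 0.007370 = 0.9020 eV.
λ = hc/ΔE = 1240 / 0.9020 = 1375 nm.

1375 nm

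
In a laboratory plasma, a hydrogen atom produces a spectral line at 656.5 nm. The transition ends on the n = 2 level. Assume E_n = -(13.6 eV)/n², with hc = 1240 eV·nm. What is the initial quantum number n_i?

The photon energy is ΔE = hc/λ = 1240 / 656.5 = 1.889 eV.
With Z = 1, ΔE = 13.60 × (1/n_f² − 1/n_i²), so 1/n_f² − 1/n_i² = 0.1389.
With n_f = 2: 1/n_i² = 1/4 − 0.1389 = 0.1111, so n_i ≈ 3.00.

n_i = 3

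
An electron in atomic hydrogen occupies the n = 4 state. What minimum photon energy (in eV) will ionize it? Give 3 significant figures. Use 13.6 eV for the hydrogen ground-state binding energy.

E_4 = −13.60/16 = −0.850 eV, so ionization (to E = 0) requires 0.850 eV.

0.850 eV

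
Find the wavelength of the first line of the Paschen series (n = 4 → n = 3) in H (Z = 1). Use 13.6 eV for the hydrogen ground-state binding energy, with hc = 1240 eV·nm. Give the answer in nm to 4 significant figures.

1876 nm

The Paschen series terminates on n_f = 3; the first line has n_i = 3+1 = 4.
ΔE = 13.60 × (1/3² − 1/4²) = 0.6611 eV.
λ = 1240 / 0.6611 = 1876 nm.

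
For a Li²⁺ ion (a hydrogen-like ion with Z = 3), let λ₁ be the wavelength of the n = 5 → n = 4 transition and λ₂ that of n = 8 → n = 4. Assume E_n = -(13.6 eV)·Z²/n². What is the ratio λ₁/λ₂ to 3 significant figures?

λ ∝ 1/ΔE ∝ 1/(1/n_f² − 1/n_i²), and the Z² and hc factors cancel in the ratio.
λ₁/λ₂ = (1/4² − 1/8²)/(1/4² − 1/5²) = 0.04688/0.02250 = 2.08.

2.08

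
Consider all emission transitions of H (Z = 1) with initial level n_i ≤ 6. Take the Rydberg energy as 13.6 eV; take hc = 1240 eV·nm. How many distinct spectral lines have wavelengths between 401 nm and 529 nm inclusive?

Enumerate all n_i → n_f pairs with 1 ≤ n_f < n_i ≤ 6 and compute λ = 1240 / [13.6·1·(1/n_f² − 1/n_i²)].
Lines falling in [401, 529] nm: 6→2 (410.3 nm), 5→2 (434.2 nm), 4→2 (486.3 nm).

3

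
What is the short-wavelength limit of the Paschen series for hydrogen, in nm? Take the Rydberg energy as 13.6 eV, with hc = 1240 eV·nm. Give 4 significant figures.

820.6 nm

The Paschen series has lower level n_f = 3; the series limit corresponds to n_i → ∞.
ΔE_max = 13.6 × 1 / 3² = 1.511 eV.
λ_min = 1240 / 1.511 = 820.6 nm.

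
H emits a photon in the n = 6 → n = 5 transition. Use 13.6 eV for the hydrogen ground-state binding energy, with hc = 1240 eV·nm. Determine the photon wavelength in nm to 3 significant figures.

ΔE = 13.60 × (1/5² − 1/6²) = 13.60 × 0.01222 = 0.1662 eV.
λ = hc/ΔE = 1240 / 0.1662 = 7460 nm.
This line belongs to the Pfund series.

7460 nm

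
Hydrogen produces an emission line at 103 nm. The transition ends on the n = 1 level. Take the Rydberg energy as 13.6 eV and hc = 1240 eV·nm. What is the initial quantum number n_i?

The photon energy is ΔE = hc/λ = 1240 / 103 = 12.04 eV.
With Z = 1, ΔE = 13.60 × (1/n_f² − 1/n_i²), so 1/n_f² − 1/n_i² = 0.8852.
With n_f = 1: 1/n_i² = 1/1 − 0.8852 = 0.1148, so n_i ≈ 2.95.

n_i = 3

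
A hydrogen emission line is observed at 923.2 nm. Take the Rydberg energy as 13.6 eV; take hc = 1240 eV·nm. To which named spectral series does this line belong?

ΔE = 1240/923.2 = 1.343 eV.
This matches 13.6 × (1/3² − 1/9²), so n_f = 3: the Paschen series.

Paschen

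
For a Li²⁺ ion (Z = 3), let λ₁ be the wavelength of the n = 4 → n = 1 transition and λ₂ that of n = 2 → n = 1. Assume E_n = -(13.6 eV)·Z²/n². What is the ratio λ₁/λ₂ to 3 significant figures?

0.800

λ ∝ 1/ΔE ∝ 1/(1/n_f² − 1/n_i²), and the Z² and hc factors cancel in the ratio.
λ₁/λ₂ = (1/1² − 1/2²)/(1/1² − 1/4²) = 0.7500/0.9375 = 0.800.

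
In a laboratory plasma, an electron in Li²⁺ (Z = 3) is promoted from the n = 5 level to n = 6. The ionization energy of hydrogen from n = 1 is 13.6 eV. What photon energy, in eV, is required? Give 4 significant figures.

1.496 eV

The Bohr energies scale as Z², so for Z = 3: E_n = −122.4/n² eV.
E_6 = −122.4/36 = −3.400 eV and E_5 = −122.4/25 = −4.896 eV.
The photon energy is |E_6 − E_5| = 1.496 eV.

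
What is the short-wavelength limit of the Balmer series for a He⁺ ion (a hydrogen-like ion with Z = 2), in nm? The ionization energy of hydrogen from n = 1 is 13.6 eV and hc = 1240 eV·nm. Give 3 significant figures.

The Balmer series has lower level n_f = 2; the series limit corresponds to n_i → ∞.
ΔE_max = 13.6 × 4 / 2² = 13.60 eV.
λ_min = 1240 / 13.60 = 91.2 nm.

91.2 nm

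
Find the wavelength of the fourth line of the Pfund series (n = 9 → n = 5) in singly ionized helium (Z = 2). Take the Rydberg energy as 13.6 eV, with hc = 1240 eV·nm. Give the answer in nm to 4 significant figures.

The Pfund series terminates on n_f = 5; the fourth line has n_i = 5+4 = 9.
ΔE = 54.40 × (1/5² − 1/9²) = 1.504 eV.
λ = 1240 / 1.504 = 824.3 nm.

824.3 nm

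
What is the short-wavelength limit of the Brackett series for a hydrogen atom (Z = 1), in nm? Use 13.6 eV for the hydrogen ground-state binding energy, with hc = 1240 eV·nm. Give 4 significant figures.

1459 nm

The Brackett series has lower level n_f = 4; the series limit corresponds to n_i → ∞.
ΔE_max = 13.6 × 1 / 4² = 0.8500 eV.
λ_min = 1240 / 0.8500 = 1459 nm.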